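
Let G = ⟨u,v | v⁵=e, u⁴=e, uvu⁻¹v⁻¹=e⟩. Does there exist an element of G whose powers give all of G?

|G| = 20. The element uv has order 20 (its powers give 20 distinct elements), so ⟨uv⟩ = G and G is cyclic.

Answer: Yes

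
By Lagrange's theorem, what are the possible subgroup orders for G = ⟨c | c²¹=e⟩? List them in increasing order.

|G| = 21 = 3 · 7. By Lagrange's theorem the order of any subgroup divides 21; the divisors of 21 are 1, 3, 7, 21.

Answer: 1, 3, 7, 21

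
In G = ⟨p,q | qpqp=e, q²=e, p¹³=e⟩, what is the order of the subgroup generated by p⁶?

|⟨p⁶⟩| equals the order of p⁶. Compute successive powers until reaching e:
  (p⁶)¹ = p⁶, (p⁶)² = p¹², (p⁶)³ = p⁵, (p⁶)⁴ = p¹¹, (p⁶)⁵ = p⁴, (p⁶)⁶ = p¹⁰, (p⁶)⁷ = p³, (p⁶)⁸ = p⁹, (p⁶)⁹ = p², (p⁶)¹⁰ = p⁸, (p⁶)¹¹ = p, (p⁶)¹² = p⁷, (p⁶)¹³ = e.
The smallest positive k with (p⁶)ᵏ = e is 13, so |⟨p⁶⟩| = 13.

Answer: 13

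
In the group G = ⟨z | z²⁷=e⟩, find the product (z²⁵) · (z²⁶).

Compute (z²⁵) · (z²⁶) by multiplying left to right and reducing via the relations at each step:
  (z²⁵) · z²⁶ = z²⁴

Answer: z²⁴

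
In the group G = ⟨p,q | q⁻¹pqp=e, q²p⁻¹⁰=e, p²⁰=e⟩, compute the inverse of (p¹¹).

The order of (p¹¹) is 20 (smallest k with (p¹¹)ᵏ = e), so (p¹¹)⁻¹ = (p¹¹)¹⁹ = p⁹.
Check: (p¹¹) · (p⁹) → (p¹¹) · p⁹ = e, giving e as required.

Answer: p⁹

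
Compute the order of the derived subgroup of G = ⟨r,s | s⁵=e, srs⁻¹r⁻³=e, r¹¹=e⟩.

G' = [G, G] is generated by all commutators. The generator-pair commutators are: [r, s] = r⁹.
The subgroup they normally generate is {e, r, r², r³, r⁴, r⁵, r⁶, r⁷, r⁸, r⁹, r¹⁰}, of order 11.
Check: |G/G'| = 55/11 = 5 is the order of the abelianisation.

Answer: 11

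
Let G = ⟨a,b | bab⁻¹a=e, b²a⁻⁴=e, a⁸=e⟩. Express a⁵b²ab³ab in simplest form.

Multiply left to right, reducing at each step:
  (a⁵) · b² = a
  a · a = a²
  (a²) · b³ = a²b⁻¹
  (a²b⁻¹) · a = ab⁻¹
  (ab⁻¹) · b = a

Answer: a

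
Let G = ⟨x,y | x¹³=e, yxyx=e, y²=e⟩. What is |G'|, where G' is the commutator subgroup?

G' = [G, G] is generated by all commutators. The generator-pair commutators are: [x, y] = x².
The subgroup they normally generate is {e, x, x², x³, x⁴, x⁵, x⁶, x⁷, x⁸, x⁹, x¹⁰, x¹¹, x¹²}, of order 13.
Check: |G/G'| = 26/13 = 2 is the order of the abelianisation.

Answer: 13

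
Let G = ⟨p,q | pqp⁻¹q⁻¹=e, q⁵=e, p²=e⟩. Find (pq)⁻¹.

The order of (pq) is 10 (smallest k with (pq)ᵏ = e), so (pq)⁻¹ = (pq)⁹ = pq⁴.
Check: (pq) · (pq⁴) → (pq) · p = q;   q · q⁴ = e, giving e as required.

Answer: pq⁴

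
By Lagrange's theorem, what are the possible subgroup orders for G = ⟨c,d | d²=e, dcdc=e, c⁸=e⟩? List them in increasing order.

|G| = 16 = 2⁴. By Lagrange's theorem the order of any subgroup divides 16; the divisors of 16 are 1, 2, 4, 8, 16.

Answer: 1, 2, 4, 8, 16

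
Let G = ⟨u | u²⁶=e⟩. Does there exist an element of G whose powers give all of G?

|G| = 26. The element u has order 26 (its powers give 26 distinct elements), so ⟨u⟩ = G and G is cyclic.

Answer: Yes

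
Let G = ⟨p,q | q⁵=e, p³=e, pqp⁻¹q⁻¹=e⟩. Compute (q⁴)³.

Compute successive powers of (q⁴), reducing at each step:
  (q⁴)²: (q⁴) · q⁴ = q³
  (q⁴)³: (q³) · q⁴ = q²

Answer: q²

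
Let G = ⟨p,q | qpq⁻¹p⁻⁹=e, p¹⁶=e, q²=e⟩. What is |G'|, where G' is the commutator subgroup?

G' = [G, G] is generated by all commutators. The generator-pair commutators are: [p, q] = p⁸.
The subgroup they normally generate is {e, p⁸}, of order 2.
Check: |G/G'| = 32/2 = 16 is the order of the abelianisation.

Answer: 2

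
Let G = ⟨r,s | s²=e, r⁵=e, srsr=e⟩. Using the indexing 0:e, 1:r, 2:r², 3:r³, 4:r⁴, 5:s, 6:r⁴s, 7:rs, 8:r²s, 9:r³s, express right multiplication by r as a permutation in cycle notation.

(0 1 2 3 4)(5 6 9 8 7)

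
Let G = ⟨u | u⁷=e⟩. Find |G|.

G is generated by a single element, so G is cyclic. The relator gives u⁷ = e and no smaller power is forced to be e, so the 7 powers {e, u, u², u³, u⁴, u⁵, u⁶} are distinct. Hence |G| = 7.

Answer: 7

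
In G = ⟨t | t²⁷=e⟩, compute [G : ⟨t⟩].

First find ord(t) by computing successive powers:
  t¹ = t, t² = t², t³ = t³, t⁴ = t⁴, t⁵ = t⁵, t⁶ = t⁶, t⁷ = t⁷, t⁸ = t⁸, t⁹ = t⁹, t¹⁰ = t¹⁰, t¹¹ = t¹¹, t¹² = t¹², t¹³ = t¹³, t¹⁴ = t¹⁴, t¹⁵ = t¹⁵, t¹⁶ = t¹⁶, t¹⁷ = t¹⁷, t¹⁸ = t¹⁸, t¹⁹ = t¹⁹, t²⁰ = t²⁰, t²¹ = t²¹, t²² = t²², t²³ = t²³, t²⁴ = t²⁴, t²⁵ = t²⁵, t²⁶ = t²⁶, t²⁷ = e.
So |⟨t⟩| = ord(t) = 27. With |G| = 27, by Lagrange [G : ⟨t⟩] = 27/27 = 1.

Answer: 1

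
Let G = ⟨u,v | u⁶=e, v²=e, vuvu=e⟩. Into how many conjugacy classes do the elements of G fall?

The conjugacy classes (representative and size) are:
  [e] (size 1), [u⁵] (size 2), [u⁴] (size 2), [u³] (size 1), [v] (size 3), [u³v] (size 3).
Class equation: 1 + 2 + 2 + 1 + 3 + 3 = 12 = |G|. So G has 6 conjugacy classes.

Answer: 6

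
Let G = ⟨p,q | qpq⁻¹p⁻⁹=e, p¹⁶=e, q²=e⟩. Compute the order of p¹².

Compute successive powers until reaching e:
  (p¹²)¹ = p¹², (p¹²)² = p⁸, (p¹²)³ = p⁴, (p¹²)⁴ = e.
The smallest positive k with (p¹²)ᵏ = e is 4.

Answer: 4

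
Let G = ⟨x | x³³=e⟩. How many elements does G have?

G is generated by a single element, so G is cyclic. The relator gives x³³ = e and no smaller power is forced to be e, so the 33 powers {e, x, x², x³, x⁴, x⁵, x⁶, x⁷, x⁸, x⁹, x²², x²³, x²¹, x²⁰, x²⁴, x²⁵, x²⁶, x²⁷, x²⁸, x²⁹, x³², x³¹, x³⁰, x¹², x¹³, x¹¹, x¹⁰, x¹⁴, x¹⁵, x¹⁶, x¹⁷, x¹⁸, x¹⁹} are distinct. Hence |G| = 33.

Answer: 33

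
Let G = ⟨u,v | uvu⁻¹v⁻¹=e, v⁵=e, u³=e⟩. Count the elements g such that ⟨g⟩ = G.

G is cyclic of order 15. An element generates G iff its order is 15, and a cyclic group of order 15 has exactly φ(15) = 8 such elements.

Answer: 8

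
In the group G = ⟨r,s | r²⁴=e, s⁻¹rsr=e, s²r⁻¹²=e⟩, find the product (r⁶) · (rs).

Compute (r⁶) · (rs) by multiplying left to right and reducing via the relations at each step:
  (r⁶) · r = r⁷
  (r⁷) · s = r⁷s

Answer: r⁷s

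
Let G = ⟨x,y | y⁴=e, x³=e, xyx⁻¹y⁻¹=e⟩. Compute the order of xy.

Compute successive powers until reaching e:
  (xy)¹ = xy, (xy)² = x²y², (xy)³ = y³, (xy)⁴ = x, (xy)⁵ = x²y, (xy)⁶ = y², (xy)⁷ = xy³, (xy)⁸ = x², (xy)⁹ = y, (xy)¹⁰ = xy², (xy)¹¹ = x²y³, (xy)¹² = e.
The smallest positive k with (xy)ᵏ = e is 12.

Answer: 12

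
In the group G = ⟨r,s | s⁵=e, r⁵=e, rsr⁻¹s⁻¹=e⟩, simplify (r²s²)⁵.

Compute successive powers of (r²s²), reducing at each step:
  (r²s²)²: (r²s²) · r² = r⁴s²;   (r⁴s²) · s² = r⁴s⁴
  (r²s²)³: (r⁴s⁴) · r² = rs⁴;   (rs⁴) · s² = rs
  (r²s²)⁴: (rs) · r² = r³s;   (r³s) · s² = r³s³
  (r²s²)⁵: (r³s³) · r² = s³;   (s³) · s² = e

Answer: e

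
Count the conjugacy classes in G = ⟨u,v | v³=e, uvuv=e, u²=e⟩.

The conjugacy classes (representative and size) are:
  [e] (size 1), [uv²] (size 3), [v²] (size 2).
Class equation: 1 + 3 + 2 = 6 = |G|. So G has 3 conjugacy classes.

Answer: 3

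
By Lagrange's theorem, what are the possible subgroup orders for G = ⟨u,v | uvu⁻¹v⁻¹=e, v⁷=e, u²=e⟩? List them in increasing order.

|G| = 14 = 2 · 7. By Lagrange's theorem the order of any subgroup divides 14; the divisors of 14 are 1, 2, 7, 14.

Answer: 1, 2, 7, 14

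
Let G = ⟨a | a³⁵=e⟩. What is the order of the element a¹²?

Compute successive powers until reaching e:
  (a¹²)¹ = a¹², (a¹²)² = a²⁴, (a¹²)³ = a, (a¹²)⁴ = a¹³, (a¹²)⁵ = a²⁵, (a¹²)⁶ = a², (a¹²)⁷ = a¹⁴, (a¹²)⁸ = a²⁶, (a¹²)⁹ = a³, (a¹²)¹⁰ = a¹⁵, (a¹²)¹¹ = a²⁷, (a¹²)¹² = a⁴, (a¹²)¹³ = a¹⁶, (a¹²)¹⁴ = a²⁸, (a¹²)¹⁵ = a⁵, (a¹²)¹⁶ = a¹⁷, (a¹²)¹⁷ = a²⁹, (a¹²)¹⁸ = a⁶, (a¹²)¹⁹ = a¹⁸, (a¹²)²⁰ = a³⁰, (a¹²)²¹ = a⁷, (a¹²)²² = a¹⁹, (a¹²)²³ = a³¹, (a¹²)²⁴ = a⁸, (a¹²)²⁵ = a²⁰, (a¹²)²⁶ = a³², (a¹²)²⁷ = a⁹, (a¹²)²⁸ = a²¹, (a¹²)²⁹ = a³³, (a¹²)³⁰ = a¹⁰, (a¹²)³¹ = a²², (a¹²)³² = a³⁴, (a¹²)³³ = a¹¹, (a¹²)³⁴ = a²³, (a¹²)³⁵ = e.
The smallest positive k with (a¹²)ᵏ = e is 35.

Answer: 35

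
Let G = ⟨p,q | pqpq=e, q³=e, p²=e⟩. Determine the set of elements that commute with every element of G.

An element z ∈ Z(G) iff z commutes with every generator.
For example e is central: e·p = p = p·e; e·q = q = q·e.
Whereas p ∉ Z(G) since p·q = pq ≠ pq² = q·p.
Checking each of the 6 elements this way gives Z(G) = {e}, of order 1.

Answer: {e}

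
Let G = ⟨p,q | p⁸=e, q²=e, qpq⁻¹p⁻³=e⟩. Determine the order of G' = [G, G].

G' = [G, G] is generated by all commutators. The generator-pair commutators are: [p, q] = p⁶.
The subgroup they normally generate is {e, p², p⁴, p⁶}, of order 4.
Check: |G/G'| = 16/4 = 4 is the order of the abelianisation.

Answer: 4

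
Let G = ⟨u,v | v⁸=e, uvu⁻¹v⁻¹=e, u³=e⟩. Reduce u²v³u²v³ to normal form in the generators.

Multiply left to right, reducing at each step:
  (u²) · v³ = u²v³
  (u²v³) · u² = uv³
  (uv³) · v³ = uv⁶

Answer: uv⁶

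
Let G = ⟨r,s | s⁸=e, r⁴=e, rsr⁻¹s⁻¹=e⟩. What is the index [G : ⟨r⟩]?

First find ord(r) by computing successive powers:
  r¹ = r, r² = r², r³ = r³, r⁴ = e.
So |⟨r⟩| = ord(r) = 4. With |G| = 32, by Lagrange [G : ⟨r⟩] = 32/4 = 8.

Answer: 8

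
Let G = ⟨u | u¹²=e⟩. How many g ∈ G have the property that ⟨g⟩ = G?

G is cyclic of order 12. An element generates G iff its order is 12, and a cyclic group of order 12 has exactly φ(12) = 4 such elements.

Answer: 4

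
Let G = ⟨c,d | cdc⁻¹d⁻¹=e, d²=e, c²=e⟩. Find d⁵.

Compute successive powers of d, reducing at each step:
  d²: d · d = e
  d³: e · d = d
  d⁴: d · d = e
  d⁵: e · d = d

Answer: d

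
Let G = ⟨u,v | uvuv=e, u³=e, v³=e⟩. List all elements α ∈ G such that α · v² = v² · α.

⟨v²⟩ ⊆ C_G(v²) since powers of v² commute with v²; so |C_G(v²)| ≥ |⟨v²⟩| = 3.
By orbit–stabilizer, |C_G(v²)| = |G| / |conj. class of v²| = 12 / 4 = 3.
The 3 elements commuting with v² are {e, v, v²}.

Answer: {e, v, v²}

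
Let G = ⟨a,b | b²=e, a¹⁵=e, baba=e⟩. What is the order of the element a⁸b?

Compute successive powers until reaching e:
  (a⁸b)¹ = a⁸b, (a⁸b)² = e.
The smallest positive k with (a⁸b)ᵏ = e is 2.

Answer: 2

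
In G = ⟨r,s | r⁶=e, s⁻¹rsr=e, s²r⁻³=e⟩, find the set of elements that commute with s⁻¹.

⟨s⁻¹⟩ ⊆ C_G(s⁻¹) since powers of s⁻¹ commute with s⁻¹; so |C_G(s⁻¹)| ≥ |⟨s⁻¹⟩| = 4.
By orbit–stabilizer, |C_G(s⁻¹)| = |G| / |conj. class of s⁻¹| = 12 / 3 = 4.
The 4 elements commuting with s⁻¹ are {e, r³, s, s⁻¹}.

Answer: {e, r³, s, s⁻¹}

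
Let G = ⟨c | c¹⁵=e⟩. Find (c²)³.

Compute successive powers of (c²), reducing at each step:
  (c²)²: (c²) · c² = c⁴
  (c²)³: (c⁴) · c² = c⁶

Answer: c⁶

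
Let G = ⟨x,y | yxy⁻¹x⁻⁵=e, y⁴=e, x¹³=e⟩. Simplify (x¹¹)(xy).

Compute (x¹¹) · (xy) by multiplying left to right and reducing via the relations at each step:
  (x¹¹) · x = x¹²
  (x¹²) · y = x¹²y

Answer: x¹²y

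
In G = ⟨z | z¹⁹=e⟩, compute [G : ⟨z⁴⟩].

First find ord(z⁴) by computing successive powers:
  (z⁴)¹ = z⁴, (z⁴)² = z⁸, (z⁴)³ = z¹², (z⁴)⁴ = z¹⁶, (z⁴)⁵ = z, (z⁴)⁶ = z⁵, (z⁴)⁷ = z⁹, (z⁴)⁸ = z¹³, (z⁴)⁹ = z¹⁷, (z⁴)¹⁰ = z², (z⁴)¹¹ = z⁶, (z⁴)¹² = z¹⁰, (z⁴)¹³ = z¹⁴, (z⁴)¹⁴ = z¹⁸, (z⁴)¹⁵ = z³, (z⁴)¹⁶ = z⁷, (z⁴)¹⁷ = z¹¹, (z⁴)¹⁸ = z¹⁵, (z⁴)¹⁹ = e.
So |⟨z⁴⟩| = ord(z⁴) = 19. With |G| = 19, by Lagrange [G : ⟨z⁴⟩] = 19/19 = 1.

Answer: 1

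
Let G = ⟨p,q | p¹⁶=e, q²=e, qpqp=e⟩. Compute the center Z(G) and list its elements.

An element z ∈ Z(G) iff z commutes with every generator.
For example p⁸ is central: (p⁸)·p = p⁹ = p·(p⁸); (p⁸)·q = p⁸q = q·(p⁸).
Whereas p ∉ Z(G) since p·q = pq ≠ p¹⁵q = q·p.
Checking each of the 32 elements this way gives Z(G) = {e, p⁸}, of order 2.

Answer: {e, p⁸}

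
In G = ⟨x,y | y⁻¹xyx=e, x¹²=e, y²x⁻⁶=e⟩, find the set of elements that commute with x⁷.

⟨x⁷⟩ ⊆ C_G(x⁷) since powers of x⁷ commute with x⁷; so |C_G(x⁷)| ≥ |⟨x⁷⟩| = 12.
By orbit–stabilizer, |C_G(x⁷)| = |G| / |conj. class of x⁷| = 24 / 2 = 12.
The 12 elements commuting with x⁷ are {e, x, x², x³, x⁴, x⁵, x⁶, x⁷, x⁸, x⁹, x¹⁰, x¹¹}.

Answer: {e, x, x², x³, x⁴, x⁵, x⁶, x⁷, x⁸, x⁹, x¹⁰, x¹¹}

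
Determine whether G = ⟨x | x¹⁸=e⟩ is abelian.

G has a single generator, so G is cyclic and hence abelian.

Answer: Yes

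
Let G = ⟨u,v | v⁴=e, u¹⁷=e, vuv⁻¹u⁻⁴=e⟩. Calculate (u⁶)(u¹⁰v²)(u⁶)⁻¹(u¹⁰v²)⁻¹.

[(u⁶), (u¹⁰v²)] = (u⁶)·(u¹⁰v²)·(u⁶)⁻¹·(u¹⁰v²)⁻¹.
  (u⁶) · (u¹⁰v²) = u¹⁶v²
  (u¹⁶v²) · (u¹¹) = u⁵v²
  (u⁵v²) · (u¹⁰v²) = u¹²

Answer: u¹²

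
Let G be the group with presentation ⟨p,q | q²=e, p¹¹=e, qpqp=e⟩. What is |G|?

Enumerate words in the generators, reducing via the relations: the distinct elements are
  {e, p, q, pq, p², p³, p⁴, p⁵, p⁶, p⁷, p⁸, p⁹, p²q, p³q, p¹⁰, p⁴q, p⁵q, p⁶q, p⁷q, p⁸q, p⁹q, p¹⁰q}.
No further products give new elements, so |G| = 22.

Answer: 22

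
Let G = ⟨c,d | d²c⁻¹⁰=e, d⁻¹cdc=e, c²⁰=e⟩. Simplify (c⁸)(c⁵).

Compute (c⁸) · (c⁵) by multiplying left to right and reducing via the relations at each step:
  (c⁸) · c⁵ = c¹³

Answer: c¹³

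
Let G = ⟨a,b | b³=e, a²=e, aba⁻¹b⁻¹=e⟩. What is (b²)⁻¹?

The order of (b²) is 3 (smallest k with (b²)ᵏ = e), so (b²)⁻¹ = (b²)² = b.
Check: (b²) · b → (b²) · b = e, giving e as required.

Answer: b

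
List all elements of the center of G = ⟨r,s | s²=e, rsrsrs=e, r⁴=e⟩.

An element z ∈ Z(G) iff z commutes with every generator.
For example e is central: e·r = r = r·e; e·s = s = s·e.
Whereas r ∉ Z(G) since r·s = rs ≠ sr = s·r.
Checking each of the 24 elements this way gives Z(G) = {e}, of order 1.

Answer: {e}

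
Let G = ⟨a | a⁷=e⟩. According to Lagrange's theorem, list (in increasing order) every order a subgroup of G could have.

|G| = 7 = 7. By Lagrange's theorem the order of any subgroup divides 7; the divisors of 7 are 1, 7.

Answer: 1, 7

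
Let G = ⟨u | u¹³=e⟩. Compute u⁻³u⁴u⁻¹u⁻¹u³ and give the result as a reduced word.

Multiply left to right, reducing at each step:
  (u¹⁰) · u⁴ = u
  u · u⁻¹ = e
  e · u⁻¹ = u¹²
  (u¹²) · u³ = u²

Answer: u²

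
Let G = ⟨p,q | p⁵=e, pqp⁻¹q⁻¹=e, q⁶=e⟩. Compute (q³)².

Compute successive powers of (q³), reducing at each step:
  (q³)²: (q³) · q³ = e

Answer: e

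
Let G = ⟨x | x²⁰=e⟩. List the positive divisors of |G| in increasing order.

|G| = 20 = 2² · 5. By Lagrange's theorem the order of any subgroup divides 20; the divisors of 20 are 1, 2, 4, 5, 10, 20.

Answer: 1, 2, 4, 5, 10, 20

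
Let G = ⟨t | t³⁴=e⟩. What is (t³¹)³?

Compute successive powers of (t³¹), reducing at each step:
  (t³¹)²: (t³¹) · t³¹ = t²⁸
  (t³¹)³: (t²⁸) · t³¹ = t²⁵

Answer: t²⁵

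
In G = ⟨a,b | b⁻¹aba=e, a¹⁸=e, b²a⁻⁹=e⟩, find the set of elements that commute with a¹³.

⟨a¹³⟩ ⊆ C_G(a¹³) since powers of a¹³ commute with a¹³; so |C_G(a¹³)| ≥ |⟨a¹³⟩| = 18.
By orbit–stabilizer, |C_G(a¹³)| = |G| / |conj. class of a¹³| = 36 / 2 = 18.
The 18 elements commuting with a¹³ are {e, a, a², a³, a⁴, a⁵, a⁶, a⁷, a⁸, a⁹, a¹⁰, a¹¹, a¹², a¹³, a¹⁴, a¹⁵, a¹⁶, a¹⁷}.

Answer: {e, a, a², a³, a⁴, a⁵, a⁶, a⁷, a⁸, a⁹, a¹⁰, a¹¹, a¹², a¹³, a¹⁴, a¹⁵, a¹⁶, a¹⁷}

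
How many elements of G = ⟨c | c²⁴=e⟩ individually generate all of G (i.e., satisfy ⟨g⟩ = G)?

G is cyclic of order 24. An element generates G iff its order is 24, and a cyclic group of order 24 has exactly φ(24) = 8 such elements.

Answer: 8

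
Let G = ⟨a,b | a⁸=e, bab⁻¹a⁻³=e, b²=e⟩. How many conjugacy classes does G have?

The conjugacy classes (representative and size) are:
  [e] (size 1), [a³] (size 2), [a²] (size 2), [a⁴] (size 1), [a⁵] (size 2), [a⁴b] (size 4), [ab] (size 4).
Class equation: 1 + 2 + 2 + 1 + 2 + 4 + 4 = 16 = |G|. So G has 7 conjugacy classes.

Answer: 7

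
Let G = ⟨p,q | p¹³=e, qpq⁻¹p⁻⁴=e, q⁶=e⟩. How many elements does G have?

Enumerate words in the generators, reducing via the relations: the distinct elements are
  {e, p, q, pq, p², p³, p⁴, p⁵, p⁶, p⁷, p⁸, p⁹, q², q³, q⁴, q⁵, pq², pq³, pq⁴, pq⁵, p²q, p³q, p¹², p¹¹, p¹⁰, p⁴q, p⁵q, p⁶q, p⁷q, p⁸q, p⁹q, p²q², p²q³, p²q⁴, p²q⁵, p³q², p³q³, p³q⁴, p³q⁵, p¹²q, p¹¹q, p¹⁰q, p⁴q², p⁴q³, p⁴q⁴, p⁴q⁵, p⁵q², p⁵q³, p⁵q⁴, p⁵q⁵, p⁶q², p⁶q³, p⁶q⁴, p⁶q⁵, p⁷q², p⁷q³, p⁷q⁴, p⁷q⁵, p⁸q², p⁸q³, p⁸q⁴, p⁸q⁵, p⁹q², p⁹q³, p⁹q⁴, p⁹q⁵, p¹²q², p¹²q³, p¹²q⁴, p¹²q⁵, p¹¹q², p¹¹q³, p¹¹q⁴, p¹¹q⁵, p¹⁰q², p¹⁰q³, p¹⁰q⁴, p¹⁰q⁵}.
No further products give new elements, so |G| = 78.

Answer: 78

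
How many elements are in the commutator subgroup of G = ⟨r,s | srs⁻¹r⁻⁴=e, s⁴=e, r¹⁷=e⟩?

G' = [G, G] is generated by all commutators. The generator-pair commutators are: [r, s] = r¹⁴.
The subgroup they normally generate is {e, r, r², r³, r⁴, r⁵, r⁶, r⁷, r⁸, r⁹, r¹⁰, r¹¹, r¹², r¹³, r¹⁴, r¹⁵, r¹⁶}, of order 17.
Check: |G/G'| = 68/17 = 4 is the order of the abelianisation.

Answer: 17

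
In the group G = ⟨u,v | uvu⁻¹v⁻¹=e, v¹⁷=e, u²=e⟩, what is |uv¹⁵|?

Compute successive powers until reaching e:
  (uv¹⁵)¹ = uv¹⁵, (uv¹⁵)² = v¹³, (uv¹⁵)³ = uv¹¹, (uv¹⁵)⁴ = v⁹, (uv¹⁵)⁵ = uv⁷, (uv¹⁵)⁶ = v⁵, (uv¹⁵)⁷ = uv³, (uv¹⁵)⁸ = v, (uv¹⁵)⁹ = uv¹⁶, (uv¹⁵)¹⁰ = v¹⁴, (uv¹⁵)¹¹ = uv¹², (uv¹⁵)¹² = v¹⁰, (uv¹⁵)¹³ = uv⁸, (uv¹⁵)¹⁴ = v⁶, (uv¹⁵)¹⁵ = uv⁴, (uv¹⁵)¹⁶ = v², (uv¹⁵)¹⁷ = u, (uv¹⁵)¹⁸ = v¹⁵, (uv¹⁵)¹⁹ = uv¹³, (uv¹⁵)²⁰ = v¹¹, (uv¹⁵)²¹ = uv⁹, (uv¹⁵)²² = v⁷, (uv¹⁵)²³ = uv⁵, (uv¹⁵)²⁴ = v³, (uv¹⁵)²⁵ = uv, (uv¹⁵)²⁶ = v¹⁶, (uv¹⁵)²⁷ = uv¹⁴, (uv¹⁵)²⁸ = v¹², (uv¹⁵)²⁹ = uv¹⁰, (uv¹⁵)³⁰ = v⁸, (uv¹⁵)³¹ = uv⁶, (uv¹⁵)³² = v⁴, (uv¹⁵)³³ = uv², (uv¹⁵)³⁴ = e.
The smallest positive k with (uv¹⁵)ᵏ = e is 34.

Answer: 34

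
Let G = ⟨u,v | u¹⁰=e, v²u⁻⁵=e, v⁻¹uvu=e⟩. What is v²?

Compute successive powers of v, reducing at each step:
  v²: v · v = u⁵

Answer: u⁵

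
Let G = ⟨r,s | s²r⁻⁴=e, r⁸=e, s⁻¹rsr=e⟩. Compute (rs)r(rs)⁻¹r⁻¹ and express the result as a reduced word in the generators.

[(rs), r] = (rs)·r·(rs)⁻¹·r⁻¹.
  (rs) · r = s
  s · (rs⁻¹) = r⁷
  (r⁷) · (r⁷) = r⁶

Answer: r⁶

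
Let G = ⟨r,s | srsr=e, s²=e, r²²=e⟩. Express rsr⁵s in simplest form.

Multiply left to right, reducing at each step:
  r · s = rs
  (rs) · r⁵ = r¹⁸s
  (r¹⁸s) · s = r¹⁸

Answer: r¹⁸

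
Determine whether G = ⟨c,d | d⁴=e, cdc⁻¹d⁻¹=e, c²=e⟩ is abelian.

Each pair of generators commutes: c·d = cd = d·c. Since the generators pairwise commute, every element of G commutes with every other, so G is abelian.

Answer: Yes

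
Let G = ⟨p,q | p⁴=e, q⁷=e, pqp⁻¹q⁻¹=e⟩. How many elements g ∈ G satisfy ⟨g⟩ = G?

G is cyclic of order 28. An element generates G iff its order is 28, and a cyclic group of order 28 has exactly φ(28) = 12 such elements.

Answer: 12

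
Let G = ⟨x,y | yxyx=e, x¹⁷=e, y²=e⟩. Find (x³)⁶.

Compute successive powers of (x³), reducing at each step:
  (x³)²: (x³) · x³ = x⁶
  (x³)³: (x⁶) · x³ = x⁹
  (x³)⁴: (x⁹) · x³ = x¹²
  (x³)⁵: (x¹²) · x³ = x¹⁵
  (x³)⁶: (x¹⁵) · x³ = x

Answer: x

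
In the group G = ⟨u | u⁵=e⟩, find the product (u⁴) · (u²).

Compute (u⁴) · (u²) by multiplying left to right and reducing via the relations at each step:
  (u⁴) · u² = u

Answer: u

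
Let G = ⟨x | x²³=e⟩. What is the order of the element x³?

Compute successive powers until reaching e:
  (x³)¹ = x³, (x³)² = x⁶, (x³)³ = x⁹, (x³)⁴ = x¹², (x³)⁵ = x¹⁵, (x³)⁶ = x¹⁸, (x³)⁷ = x²¹, (x³)⁸ = x, (x³)⁹ = x⁴, (x³)¹⁰ = x⁷, (x³)¹¹ = x¹⁰, (x³)¹² = x¹³, (x³)¹³ = x¹⁶, (x³)¹⁴ = x¹⁹, (x³)¹⁵ = x²², (x³)¹⁶ = x², (x³)¹⁷ = x⁵, (x³)¹⁸ = x⁸, (x³)¹⁹ = x¹¹, (x³)²⁰ = x¹⁴, (x³)²¹ = x¹⁷, (x³)²² = x²⁰, (x³)²³ = e.
The smallest positive k with (x³)ᵏ = e is 23.

Answer: 23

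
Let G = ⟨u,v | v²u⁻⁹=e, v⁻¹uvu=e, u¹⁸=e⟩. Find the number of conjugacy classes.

The conjugacy classes (representative and size) are:
  [e] (size 1), [u¹⁷] (size 2), [u¹⁶] (size 2), [u³] (size 2), [u¹⁴] (size 2), [u¹³] (size 2), [u¹²] (size 2), [u¹¹] (size 2), [u¹⁰] (size 2), [u⁹] (size 1), [u⁸v] (size 9), [uv] (size 9).
Class equation: 1 + 2 + 2 + 2 + 2 + 2 + 2 + 2 + 2 + 1 + 9 + 9 = 36 = |G|. So G has 12 conjugacy classes.

Answer: 12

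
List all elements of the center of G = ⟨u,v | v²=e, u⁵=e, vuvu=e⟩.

An element z ∈ Z(G) iff z commutes with every generator.
For example e is central: e·u = u = u·e; e·v = v = v·e.
Whereas u ∉ Z(G) since u·v = uv ≠ u⁴v = v·u.
Checking each of the 10 elements this way gives Z(G) = {e}, of order 1.

Answer: {e}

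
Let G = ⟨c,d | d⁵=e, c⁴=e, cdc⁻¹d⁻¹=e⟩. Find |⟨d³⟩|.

|⟨d³⟩| equals the order of d³. Compute successive powers until reaching e:
  (d³)¹ = d³, (d³)² = d, (d³)³ = d⁴, (d³)⁴ = d², (d³)⁵ = e.
The smallest positive k with (d³)ᵏ = e is 5, so |⟨d³⟩| = 5.

Answer: 5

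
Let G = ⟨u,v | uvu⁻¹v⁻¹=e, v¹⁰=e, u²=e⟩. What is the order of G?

Enumerate words in the generators, reducing via the relations: the distinct elements are
  {e, u, v, uv, v², v³, v⁴, v⁵, v⁶, v⁷, v⁸, v⁹, uv², uv³, uv⁴, uv⁵, uv⁶, uv⁷, uv⁸, uv⁹}.
No further products give new elements, so |G| = 20.

Answer: 20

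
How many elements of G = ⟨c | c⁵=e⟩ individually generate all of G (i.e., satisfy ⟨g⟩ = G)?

G is cyclic of order 5. An element generates G iff its order is 5, and a cyclic group of order 5 has exactly φ(5) = 4 such elements.

Answer: 4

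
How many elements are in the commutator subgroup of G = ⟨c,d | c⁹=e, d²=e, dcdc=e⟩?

G' = [G, G] is generated by all commutators. The generator-pair commutators are: [c, d] = c².
The subgroup they normally generate is {e, c, c², c³, c⁴, c⁵, c⁶, c⁷, c⁸}, of order 9.
Check: |G/G'| = 18/9 = 2 is the order of the abelianisation.

Answer: 9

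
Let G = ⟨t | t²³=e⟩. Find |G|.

G is generated by a single element, so G is cyclic. The relator gives t²³ = e and no smaller power is forced to be e, so the 23 powers {e, t, t², t³, t⁴, t⁵, t⁶, t⁷, t⁸, t⁹, t²², t²¹, t²⁰, t¹², t¹³, t¹¹, t¹⁰, t¹⁴, t¹⁵, t¹⁶, t¹⁷, t¹⁸, t¹⁹} are distinct. Hence |G| = 23.

Answer: 23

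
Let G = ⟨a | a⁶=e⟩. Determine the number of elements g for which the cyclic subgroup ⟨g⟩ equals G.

G is cyclic of order 6. An element generates G iff its order is 6, and a cyclic group of order 6 has exactly φ(6) = 2 such elements.

Answer: 2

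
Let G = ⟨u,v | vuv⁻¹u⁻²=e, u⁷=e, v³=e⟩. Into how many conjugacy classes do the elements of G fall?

The conjugacy classes (representative and size) are:
  [e] (size 1), [u²] (size 3), [u⁵] (size 3), [v] (size 7), [v²] (size 7).
Class equation: 1 + 3 + 3 + 7 + 7 = 21 = |G|. So G has 5 conjugacy classes.

Answer: 5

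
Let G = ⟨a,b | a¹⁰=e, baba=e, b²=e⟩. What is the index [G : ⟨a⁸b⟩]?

First find ord(a⁸b) by computing successive powers:
  (a⁸b)¹ = a⁸b, (a⁸b)² = e.
So |⟨a⁸b⟩| = ord(a⁸b) = 2. With |G| = 20, by Lagrange [G : ⟨a⁸b⟩] = 20/2 = 10.

Answer: 10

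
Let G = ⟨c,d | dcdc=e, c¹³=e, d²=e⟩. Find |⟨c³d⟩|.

|⟨c³d⟩| equals the order of c³d. Compute successive powers until reaching e:
  (c³d)¹ = c³d, (c³d)² = e.
The smallest positive k with (c³d)ᵏ = e is 2, so |⟨c³d⟩| = 2.

Answer: 2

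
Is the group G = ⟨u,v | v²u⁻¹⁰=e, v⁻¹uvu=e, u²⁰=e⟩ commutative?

u·v = uv but v·u = u⁹v⁻¹, so u·v ≠ v·u and G is not abelian.

Answer: No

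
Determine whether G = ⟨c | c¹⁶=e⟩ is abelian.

G has a single generator, so G is cyclic and hence abelian.

Answer: Yes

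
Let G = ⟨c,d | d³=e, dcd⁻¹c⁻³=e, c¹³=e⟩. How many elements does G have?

Enumerate words in the generators, reducing via the relations: the distinct elements are
  {c, d, e, cd, c², c³, c⁴, c⁵, c⁶, c⁷, c⁸, c⁹, d², cd², c²d, c³d, c¹², c¹¹, c¹⁰, c⁴d, c⁵d, c⁶d, c⁷d, c⁸d, c⁹d, c²d², c³d², c¹²d, c¹¹d, c¹⁰d, c⁴d², c⁵d², c⁶d², c⁷d², c⁸d², c⁹d², c¹²d², c¹¹d², c¹⁰d²}.
No further products give new elements, so |G| = 39.

Answer: 39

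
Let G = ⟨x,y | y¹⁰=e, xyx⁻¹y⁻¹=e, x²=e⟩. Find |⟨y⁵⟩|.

|⟨y⁵⟩| equals the order of y⁵. Compute successive powers until reaching e:
  (y⁵)¹ = y⁵, (y⁵)² = e.
The smallest positive k with (y⁵)ᵏ = e is 2, so |⟨y⁵⟩| = 2.

Answer: 2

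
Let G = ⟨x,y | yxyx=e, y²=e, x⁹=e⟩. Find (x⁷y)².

Compute successive powers of (x⁷y), reducing at each step:
  (x⁷y)²: (x⁷y) · x⁷ = y;   y · y = e

Answer: e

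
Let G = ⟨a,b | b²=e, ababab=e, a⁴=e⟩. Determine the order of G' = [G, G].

G' = [G, G] is generated by all commutators. The generator-pair commutators are: [a, b] = a²ba.
The subgroup they normally generate is {e, a², ab, ba³, a²ba, a³b, a²ba³, ba, aba², ba²b, a²ba²b, a³ba²}, of order 12.
Check: |G/G'| = 24/12 = 2 is the order of the abelianisation.

Answer: 12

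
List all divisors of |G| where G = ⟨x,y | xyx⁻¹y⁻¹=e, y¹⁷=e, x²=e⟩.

|G| = 34 = 2 · 17. By Lagrange's theorem the order of any subgroup divides 34; the divisors of 34 are 1, 2, 17, 34.

Answer: 1, 2, 17, 34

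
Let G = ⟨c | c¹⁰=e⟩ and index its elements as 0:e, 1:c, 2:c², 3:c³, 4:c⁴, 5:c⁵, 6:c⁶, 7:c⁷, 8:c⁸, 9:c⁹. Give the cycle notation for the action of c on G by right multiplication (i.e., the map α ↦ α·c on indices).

(0 1 2 3 4 5 6 7 8 9)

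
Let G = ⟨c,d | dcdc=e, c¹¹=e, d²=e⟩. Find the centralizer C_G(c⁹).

⟨c⁹⟩ ⊆ C_G(c⁹) since powers of c⁹ commute with c⁹; so |C_G(c⁹)| ≥ |⟨c⁹⟩| = 11.
By orbit–stabilizer, |C_G(c⁹)| = |G| / |conj. class of c⁹| = 22 / 2 = 11.
The 11 elements commuting with c⁹ are {e, c, c², c³, c⁴, c⁵, c⁶, c⁷, c⁸, c⁹, c¹⁰}.

Answer: {e, c, c², c³, c⁴, c⁵, c⁶, c⁷, c⁸, c⁹, c¹⁰}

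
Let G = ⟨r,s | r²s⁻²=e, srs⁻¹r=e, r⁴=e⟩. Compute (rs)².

Compute successive powers of (rs), reducing at each step:
  (rs)²: (rs) · r = s;   s · s = r²

Answer: r²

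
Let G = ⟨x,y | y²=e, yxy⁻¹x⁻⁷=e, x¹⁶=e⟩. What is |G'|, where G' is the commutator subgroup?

G' = [G, G] is generated by all commutators. The generator-pair commutators are: [x, y] = x¹⁰.
The subgroup they normally generate is {e, x², x⁴, x⁶, x⁸, x¹⁰, x¹², x¹⁴}, of order 8.
Check: |G/G'| = 32/8 = 4 is the order of the abelianisation.

Answer: 8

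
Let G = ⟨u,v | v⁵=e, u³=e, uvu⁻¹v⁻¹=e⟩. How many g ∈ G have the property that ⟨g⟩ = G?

G is cyclic of order 15. An element generates G iff its order is 15, and a cyclic group of order 15 has exactly φ(15) = 8 such elements.

Answer: 8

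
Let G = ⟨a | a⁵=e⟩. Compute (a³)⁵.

Compute successive powers of (a³), reducing at each step:
  (a³)²: (a³) · a³ = a
  (a³)³: a · a³ = a⁴
  (a³)⁴: (a⁴) · a³ = a²
  (a³)⁵: (a²) · a³ = e

Answer: e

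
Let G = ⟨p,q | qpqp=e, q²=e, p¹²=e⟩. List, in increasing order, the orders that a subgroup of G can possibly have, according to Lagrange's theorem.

|G| = 24 = 2³ · 3. By Lagrange's theorem the order of any subgroup divides 24; the divisors of 24 are 1, 2, 3, 4, 6, 8, 12, 24.

Answer: 1, 2, 3, 4, 6, 8, 12, 24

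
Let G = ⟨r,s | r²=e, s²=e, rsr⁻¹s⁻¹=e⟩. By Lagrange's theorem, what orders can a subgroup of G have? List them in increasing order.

|G| = 4 = 2². By Lagrange's theorem the order of any subgroup divides 4; the divisors of 4 are 1, 2, 4.

Answer: 1, 2, 4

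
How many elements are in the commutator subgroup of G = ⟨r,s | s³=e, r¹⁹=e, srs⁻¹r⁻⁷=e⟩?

G' = [G, G] is generated by all commutators. The generator-pair commutators are: [r, s] = r¹³.
The subgroup they normally generate is {e, r, r², r³, r⁴, r⁵, r⁶, r⁷, r⁸, r⁹, r¹⁰, r¹¹, r¹², r¹³, r¹⁴, r¹⁵, r¹⁶, r¹⁷, r¹⁸}, of order 19.
Check: |G/G'| = 57/19 = 3 is the order of the abelianisation.

Answer: 19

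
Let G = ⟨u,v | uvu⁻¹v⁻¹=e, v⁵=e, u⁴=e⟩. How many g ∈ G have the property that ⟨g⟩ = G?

G is cyclic of order 20. An element generates G iff its order is 20, and a cyclic group of order 20 has exactly φ(20) = 8 such elements.

Answer: 8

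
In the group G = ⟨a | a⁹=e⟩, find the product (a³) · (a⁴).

Compute (a³) · (a⁴) by multiplying left to right and reducing via the relations at each step:
  (a³) · a⁴ = a⁷

Answer: a⁷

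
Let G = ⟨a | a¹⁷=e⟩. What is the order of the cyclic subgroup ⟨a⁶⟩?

|⟨a⁶⟩| equals the order of a⁶. Compute successive powers until reaching e:
  (a⁶)¹ = a⁶, (a⁶)² = a¹², (a⁶)³ = a, (a⁶)⁴ = a⁷, (a⁶)⁵ = a¹³, (a⁶)⁶ = a², (a⁶)⁷ = a⁸, (a⁶)⁸ = a¹⁴, (a⁶)⁹ = a³, (a⁶)¹⁰ = a⁹, (a⁶)¹¹ = a¹⁵, (a⁶)¹² = a⁴, (a⁶)¹³ = a¹⁰, (a⁶)¹⁴ = a¹⁶, (a⁶)¹⁵ = a⁵, (a⁶)¹⁶ = a¹¹, (a⁶)¹⁷ = e.
The smallest positive k with (a⁶)ᵏ = e is 17, so |⟨a⁶⟩| = 17.

Answer: 17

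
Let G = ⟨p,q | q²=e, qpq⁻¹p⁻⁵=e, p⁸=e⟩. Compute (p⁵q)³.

Compute successive powers of (p⁵q), reducing at each step:
  (p⁵q)²: (p⁵q) · p⁵ = p⁶q;   (p⁶q) · q = p⁶
  (p⁵q)³: (p⁶) · p⁵ = p³;   (p³) · q = p³q

Answer: p³q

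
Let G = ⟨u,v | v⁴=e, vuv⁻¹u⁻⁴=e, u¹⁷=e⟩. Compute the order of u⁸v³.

Compute successive powers until reaching e:
  (u⁸v³)¹ = u⁸v³, (u⁸v³)² = u¹⁰v², (u⁸v³)³ = u²v, (u⁸v³)⁴ = e.
The smallest positive k with (u⁸v³)ᵏ = e is 4.

Answer: 4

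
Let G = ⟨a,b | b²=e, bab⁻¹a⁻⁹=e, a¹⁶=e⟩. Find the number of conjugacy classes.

The conjugacy classes (representative and size) are:
  [e] (size 1), [a⁹] (size 2), [a²] (size 1), [a³] (size 2), [a⁴] (size 1), [a¹³] (size 2), [a⁶] (size 1), [a¹⁵] (size 2), [a⁸] (size 1), [a¹⁰] (size 1), [a¹²] (size 1), [a¹⁴] (size 1), [b] (size 2), [ab] (size 2), [a²b] (size 2), [a¹¹b] (size 2), [a⁴b] (size 2), [a¹³b] (size 2), [a¹⁴b] (size 2), [a¹⁵b] (size 2).
Class equation: 1 + 2 + 1 + 2 + 1 + 2 + 1 + 2 + 1 + 1 + 1 + 1 + 2 + 2 + 2 + 2 + 2 + 2 + 2 + 2 = 32 = |G|. So G has 20 conjugacy classes.

Answer: 20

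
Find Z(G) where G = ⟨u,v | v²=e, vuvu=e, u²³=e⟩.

An element z ∈ Z(G) iff z commutes with every generator.
For example e is central: e·u = u = u·e; e·v = v = v·e.
Whereas u ∉ Z(G) since u·v = uv ≠ u²²v = v·u.
Checking each of the 46 elements this way gives Z(G) = {e}, of order 1.

Answer: {e}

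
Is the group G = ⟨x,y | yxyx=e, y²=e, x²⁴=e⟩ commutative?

x·y = xy but y·x = x²³y, so x·y ≠ y·x and G is not abelian.

Answer: No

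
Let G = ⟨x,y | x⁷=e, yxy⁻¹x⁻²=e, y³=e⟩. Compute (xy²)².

Compute successive powers of (xy²), reducing at each step:
  (xy²)²: (xy²) · x = x⁵y²;   (x⁵y²) · y² = x⁵y

Answer: x⁵y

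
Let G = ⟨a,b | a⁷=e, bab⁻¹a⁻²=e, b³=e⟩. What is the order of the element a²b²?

Compute successive powers until reaching e:
  (a²b²)¹ = a²b², (a²b²)² = a³b, (a²b²)³ = e.
The smallest positive k with (a²b²)ᵏ = e is 3.

Answer: 3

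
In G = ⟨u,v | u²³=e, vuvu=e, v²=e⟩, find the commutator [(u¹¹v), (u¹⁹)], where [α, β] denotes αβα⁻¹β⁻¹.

[(u¹¹v), (u¹⁹)] = (u¹¹v)·(u¹⁹)·(u¹¹v)⁻¹·(u¹⁹)⁻¹.
  (u¹¹v) · (u¹⁹) = u¹⁵v
  (u¹⁵v) · (u¹¹v) = u⁴
  (u⁴) · (u⁴) = u⁸

Answer: u⁸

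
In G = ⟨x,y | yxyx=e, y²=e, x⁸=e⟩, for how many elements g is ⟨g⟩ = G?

⟨g⟩ = G would require ord(g) = |G| = 16, but the maximum element order in G is 8 < 16. So G is not cyclic and no single element generates it: the count is 0.

Answer: 0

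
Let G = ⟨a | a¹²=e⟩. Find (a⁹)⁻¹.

The order of (a⁹) is 4 (smallest k with (a⁹)ᵏ = e), so (a⁹)⁻¹ = (a⁹)³ = a³.
Check: (a⁹) · (a³) → (a⁹) · a³ = e, giving e as required.

Answer: a³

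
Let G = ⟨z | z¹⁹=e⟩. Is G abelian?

G has a single generator, so G is cyclic and hence abelian.

Answer: Yes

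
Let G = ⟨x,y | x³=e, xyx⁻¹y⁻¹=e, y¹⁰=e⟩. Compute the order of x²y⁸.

Compute successive powers until reaching e:
  (x²y⁸)¹ = x²y⁸, (x²y⁸)² = xy⁶, (x²y⁸)³ = y⁴, (x²y⁸)⁴ = x²y², (x²y⁸)⁵ = x, (x²y⁸)⁶ = y⁸, (x²y⁸)⁷ = x²y⁶, (x²y⁸)⁸ = xy⁴, (x²y⁸)⁹ = y², (x²y⁸)¹⁰ = x², (x²y⁸)¹¹ = xy⁸, (x²y⁸)¹² = y⁶, (x²y⁸)¹³ = x²y⁴, (x²y⁸)¹⁴ = xy², (x²y⁸)¹⁵ = e.
The smallest positive k with (x²y⁸)ᵏ = e is 15.

Answer: 15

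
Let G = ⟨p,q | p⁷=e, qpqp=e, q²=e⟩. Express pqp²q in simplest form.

Multiply left to right, reducing at each step:
  p · q = pq
  (pq) · p² = p⁶q
  (p⁶q) · q = p⁶

Answer: p⁶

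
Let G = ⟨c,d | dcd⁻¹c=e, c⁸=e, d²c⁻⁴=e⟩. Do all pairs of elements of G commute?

c·d = cd but d·c = c³d⁻¹, so c·d ≠ d·c and G is not abelian.

Answer: No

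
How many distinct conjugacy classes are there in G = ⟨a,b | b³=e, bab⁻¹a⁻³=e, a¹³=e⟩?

The conjugacy classes (representative and size) are:
  [e] (size 1), [a] (size 3), [a⁵] (size 3), [a¹⁰] (size 3), [a⁸] (size 3), [a¹⁰b] (size 13), [a⁷b²] (size 13).
Class equation: 1 + 3 + 3 + 3 + 3 + 13 + 13 = 39 = |G|. So G has 7 conjugacy classes.

Answer: 7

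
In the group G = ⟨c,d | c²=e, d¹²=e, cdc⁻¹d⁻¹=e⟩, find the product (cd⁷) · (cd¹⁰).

Compute (cd⁷) · (cd¹⁰) by multiplying left to right and reducing via the relations at each step:
  (cd⁷) · c = d⁷
  (d⁷) · d¹⁰ = d⁵

Answer: d⁵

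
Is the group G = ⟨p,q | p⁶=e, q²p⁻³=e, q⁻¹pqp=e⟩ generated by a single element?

Every cyclic group is abelian. But p·q = pq while q·p = p²q⁻¹, so p·q ≠ q·p and G is not abelian. Hence G is not cyclic.

Answer: No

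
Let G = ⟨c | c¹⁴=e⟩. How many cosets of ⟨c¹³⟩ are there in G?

First find ord(c¹³) by computing successive powers:
  (c¹³)¹ = c¹³, (c¹³)² = c¹², (c¹³)³ = c¹¹, (c¹³)⁴ = c¹⁰, (c¹³)⁵ = c⁹, (c¹³)⁶ = c⁸, (c¹³)⁷ = c⁷, (c¹³)⁸ = c⁶, (c¹³)⁹ = c⁵, (c¹³)¹⁰ = c⁴, (c¹³)¹¹ = c³, (c¹³)¹² = c², (c¹³)¹³ = c, (c¹³)¹⁴ = e.
So |⟨c¹³⟩| = ord(c¹³) = 14. With |G| = 14, by Lagrange [G : ⟨c¹³⟩] = 14/14 = 1.

Answer: 1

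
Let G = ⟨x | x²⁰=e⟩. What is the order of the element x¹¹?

Compute successive powers until reaching e:
  (x¹¹)¹ = x¹¹, (x¹¹)² = x², (x¹¹)³ = x¹³, (x¹¹)⁴ = x⁴, (x¹¹)⁵ = x¹⁵, (x¹¹)⁶ = x⁶, (x¹¹)⁷ = x¹⁷, (x¹¹)⁸ = x⁸, (x¹¹)⁹ = x¹⁹, (x¹¹)¹⁰ = x¹⁰, (x¹¹)¹¹ = x, (x¹¹)¹² = x¹², (x¹¹)¹³ = x³, (x¹¹)¹⁴ = x¹⁴, (x¹¹)¹⁵ = x⁵, (x¹¹)¹⁶ = x¹⁶, (x¹¹)¹⁷ = x⁷, (x¹¹)¹⁸ = x¹⁸, (x¹¹)¹⁹ = x⁹, (x¹¹)²⁰ = e.
The smallest positive k with (x¹¹)ᵏ = e is 20.

Answer: 20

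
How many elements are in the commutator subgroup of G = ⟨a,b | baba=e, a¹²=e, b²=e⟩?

G' = [G, G] is generated by all commutators. The generator-pair commutators are: [a, b] = a².
The subgroup they normally generate is {e, a², a⁴, a⁶, a⁸, a¹⁰}, of order 6.
Check: |G/G'| = 24/6 = 4 is the order of the abelianisation.

Answer: 6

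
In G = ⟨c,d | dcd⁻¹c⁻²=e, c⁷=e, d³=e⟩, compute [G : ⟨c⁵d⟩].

First find ord(c⁵d) by computing successive powers:
  (c⁵d)¹ = c⁵d, (c⁵d)² = cd², (c⁵d)³ = e.
So |⟨c⁵d⟩| = ord(c⁵d) = 3. With |G| = 21, by Lagrange [G : ⟨c⁵d⟩] = 21/3 = 7.

Answer: 7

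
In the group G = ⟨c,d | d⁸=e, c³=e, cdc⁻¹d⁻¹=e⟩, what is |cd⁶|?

Compute successive powers until reaching e:
  (cd⁶)¹ = cd⁶, (cd⁶)² = c²d⁴, (cd⁶)³ = d², (cd⁶)⁴ = c, (cd⁶)⁵ = c²d⁶, (cd⁶)⁶ = d⁴, (cd⁶)⁷ = cd², (cd⁶)⁸ = c², (cd⁶)⁹ = d⁶, (cd⁶)¹⁰ = cd⁴, (cd⁶)¹¹ = c²d², (cd⁶)¹² = e.
The smallest positive k with (cd⁶)ᵏ = e is 12.

Answer: 12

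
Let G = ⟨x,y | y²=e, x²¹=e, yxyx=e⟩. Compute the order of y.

Compute successive powers until reaching e:
  y¹ = y, y² = e.
The smallest positive k with yᵏ = e is 2.

Answer: 2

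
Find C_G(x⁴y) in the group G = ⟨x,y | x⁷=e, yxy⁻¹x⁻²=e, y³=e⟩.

⟨x⁴y⟩ ⊆ C_G(x⁴y) since powers of x⁴y commute with x⁴y; so |C_G(x⁴y)| ≥ |⟨x⁴y⟩| = 3.
By orbit–stabilizer, |C_G(x⁴y)| = |G| / |conj. class of x⁴y| = 21 / 7 = 3.
The 3 elements commuting with x⁴y are {e, x⁴y, x⁵y²}.

Answer: {e, x⁴y, x⁵y²}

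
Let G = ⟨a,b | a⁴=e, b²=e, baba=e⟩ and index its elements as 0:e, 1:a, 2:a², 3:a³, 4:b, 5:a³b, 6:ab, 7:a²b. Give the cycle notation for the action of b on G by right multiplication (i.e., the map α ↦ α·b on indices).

(0 4)(1 6)(2 7)(3 5)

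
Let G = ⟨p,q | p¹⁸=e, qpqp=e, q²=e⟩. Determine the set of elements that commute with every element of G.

An element z ∈ Z(G) iff z commutes with every generator.
For example p⁹ is central: (p⁹)·p = p¹⁰ = p·(p⁹); (p⁹)·q = p⁹q = q·(p⁹).
Whereas p ∉ Z(G) since p·q = pq ≠ p¹⁷q = q·p.
Checking each of the 36 elements this way gives Z(G) = {e, p⁹}, of order 2.

Answer: {e, p⁹}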